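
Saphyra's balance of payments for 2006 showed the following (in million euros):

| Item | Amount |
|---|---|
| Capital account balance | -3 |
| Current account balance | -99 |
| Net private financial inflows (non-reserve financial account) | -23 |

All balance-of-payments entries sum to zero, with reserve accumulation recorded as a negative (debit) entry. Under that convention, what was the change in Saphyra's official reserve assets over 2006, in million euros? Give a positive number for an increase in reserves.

Official reserve transactions balance = -((-99) + (-3) + (-23)) = 125
An accumulation of reserves is recorded as a debit (negative entry), so the change in the stock of reserves is the negative of that balance.
Change in official reserves = -(125) = -125

-125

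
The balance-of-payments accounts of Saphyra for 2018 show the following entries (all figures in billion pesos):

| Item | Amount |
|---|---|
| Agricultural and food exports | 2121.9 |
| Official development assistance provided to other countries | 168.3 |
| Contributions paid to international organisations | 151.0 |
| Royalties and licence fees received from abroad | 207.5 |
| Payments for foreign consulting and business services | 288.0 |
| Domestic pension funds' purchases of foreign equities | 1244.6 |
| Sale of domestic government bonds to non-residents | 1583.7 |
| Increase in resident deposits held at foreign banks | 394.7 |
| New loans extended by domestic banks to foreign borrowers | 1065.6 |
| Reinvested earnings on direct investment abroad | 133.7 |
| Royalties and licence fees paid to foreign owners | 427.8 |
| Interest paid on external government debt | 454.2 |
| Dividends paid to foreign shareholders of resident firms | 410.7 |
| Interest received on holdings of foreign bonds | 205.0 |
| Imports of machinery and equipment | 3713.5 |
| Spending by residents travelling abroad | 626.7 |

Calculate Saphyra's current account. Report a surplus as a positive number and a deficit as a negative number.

Goods: -3713.5 + 2121.9 = -1591.6
Services: 207.5 - 288.0 - 427.8 - 626.7 = -1135.0
Primary income: 133.7 - 454.2 + 205.0 - 410.7 = -526.2
Secondary income: -168.3 - 151.0 = -319.3
Current account = (-1591.6) + (-1135.0) + (-526.2) + (-319.3) = -3572.1
(Excluded from the current account — financial account: domestic pension funds' purchases of foreign equities 1244.6, sale of domestic government bonds to non-residents 1583.7, increase in resident deposits held at foreign banks 394.7, new loans extended by domestic banks to foreign borrowers 1065.6.)

-3572.1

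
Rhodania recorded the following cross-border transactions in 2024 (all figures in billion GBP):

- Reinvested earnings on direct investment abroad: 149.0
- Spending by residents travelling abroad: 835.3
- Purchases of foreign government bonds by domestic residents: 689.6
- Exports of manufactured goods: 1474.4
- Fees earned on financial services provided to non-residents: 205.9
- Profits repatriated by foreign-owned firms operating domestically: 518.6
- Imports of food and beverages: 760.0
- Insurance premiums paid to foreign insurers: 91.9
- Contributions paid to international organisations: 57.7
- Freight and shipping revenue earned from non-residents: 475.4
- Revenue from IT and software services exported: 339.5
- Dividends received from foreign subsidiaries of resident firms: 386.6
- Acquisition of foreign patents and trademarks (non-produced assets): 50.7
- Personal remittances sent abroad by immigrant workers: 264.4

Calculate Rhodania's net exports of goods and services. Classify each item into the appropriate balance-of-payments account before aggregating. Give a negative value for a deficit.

Goods: -760.0 + 1474.4 = 714.4
Services: 475.4 + 339.5 + 205.9 - 835.3 - 91.9 = 93.6
Trade balance = 714.4 + 93.6 = 808.0
(Excluded from the trade balance — primary income: reinvested earnings on direct investment abroad 149.0, profits repatriated by foreign-owned firms operating domestically 518.6, dividends received from foreign subsidiaries of resident firms 386.6; financial account: purchases of foreign government bonds by domestic residents 689.6; secondary income: contributions paid to international organisations 57.7, personal remittances sent abroad by immigrant workers 264.4; capital account: acquisition of foreign patents and trademarks (non-produced assets) 50.7.)

808.0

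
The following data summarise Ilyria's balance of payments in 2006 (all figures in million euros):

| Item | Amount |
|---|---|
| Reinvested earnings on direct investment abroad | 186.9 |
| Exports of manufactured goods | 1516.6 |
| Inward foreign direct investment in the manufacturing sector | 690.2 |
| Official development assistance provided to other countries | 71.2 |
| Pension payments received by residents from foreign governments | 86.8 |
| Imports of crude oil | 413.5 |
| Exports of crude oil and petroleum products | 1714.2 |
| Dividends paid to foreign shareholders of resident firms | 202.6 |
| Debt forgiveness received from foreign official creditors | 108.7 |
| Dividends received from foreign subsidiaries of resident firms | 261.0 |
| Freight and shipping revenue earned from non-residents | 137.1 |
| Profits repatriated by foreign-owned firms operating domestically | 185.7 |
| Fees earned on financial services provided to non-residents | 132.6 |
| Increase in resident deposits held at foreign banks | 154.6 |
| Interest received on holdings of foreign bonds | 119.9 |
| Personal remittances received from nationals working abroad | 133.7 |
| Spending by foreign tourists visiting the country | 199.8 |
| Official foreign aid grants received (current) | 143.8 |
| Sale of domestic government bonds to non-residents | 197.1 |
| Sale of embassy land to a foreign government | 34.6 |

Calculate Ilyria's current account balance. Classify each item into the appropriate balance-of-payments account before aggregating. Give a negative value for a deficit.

3759.4

Goods: 1516.6 - 413.5 + 1714.2 = 2817.3
Services: 132.6 + 199.8 + 137.1 = 469.5
Primary income: -202.6 + 119.9 + 186.9 - 185.7 + 261.0 = 179.5
Secondary income: 133.7 + 86.8 - 71.2 + 143.8 = 293.1
Current account = 2817.3 + 469.5 + 179.5 + 293.1 = 3759.4
(Excluded from the current account — financial account: inward foreign direct investment in the manufacturing sector 690.2, increase in resident deposits held at foreign banks 154.6, sale of domestic government bonds to non-residents 197.1; capital account: debt forgiveness received from foreign official creditors 108.7, sale of embassy land to a foreign government 34.6.)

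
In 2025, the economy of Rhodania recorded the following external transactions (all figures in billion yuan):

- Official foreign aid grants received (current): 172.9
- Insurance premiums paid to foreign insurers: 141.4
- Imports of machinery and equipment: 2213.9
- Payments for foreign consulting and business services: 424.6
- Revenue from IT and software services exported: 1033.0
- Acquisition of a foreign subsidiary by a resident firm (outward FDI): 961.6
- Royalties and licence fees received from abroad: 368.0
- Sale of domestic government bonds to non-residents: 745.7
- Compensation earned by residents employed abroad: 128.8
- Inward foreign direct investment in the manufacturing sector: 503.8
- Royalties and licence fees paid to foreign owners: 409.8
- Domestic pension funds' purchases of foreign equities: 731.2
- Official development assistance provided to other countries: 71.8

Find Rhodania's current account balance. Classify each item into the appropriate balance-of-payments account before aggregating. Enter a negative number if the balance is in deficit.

-1558.8

Goods: -2213.9
Services: -409.8 + 368.0 + 1033.0 - 424.6 - 141.4 = 425.2
Primary income: 128.8
Secondary income: 172.9 - 71.8 = 101.1
Current account = (-2213.9) + 425.2 + 128.8 + 101.1 = -1558.8
(Excluded from the current account — financial account: acquisition of a foreign subsidiary by a resident firm (outward FDI) 961.6, sale of domestic government bonds to non-residents 745.7, inward foreign direct investment in the manufacturing sector 503.8, domestic pension funds' purchases of foreign equities 731.2.)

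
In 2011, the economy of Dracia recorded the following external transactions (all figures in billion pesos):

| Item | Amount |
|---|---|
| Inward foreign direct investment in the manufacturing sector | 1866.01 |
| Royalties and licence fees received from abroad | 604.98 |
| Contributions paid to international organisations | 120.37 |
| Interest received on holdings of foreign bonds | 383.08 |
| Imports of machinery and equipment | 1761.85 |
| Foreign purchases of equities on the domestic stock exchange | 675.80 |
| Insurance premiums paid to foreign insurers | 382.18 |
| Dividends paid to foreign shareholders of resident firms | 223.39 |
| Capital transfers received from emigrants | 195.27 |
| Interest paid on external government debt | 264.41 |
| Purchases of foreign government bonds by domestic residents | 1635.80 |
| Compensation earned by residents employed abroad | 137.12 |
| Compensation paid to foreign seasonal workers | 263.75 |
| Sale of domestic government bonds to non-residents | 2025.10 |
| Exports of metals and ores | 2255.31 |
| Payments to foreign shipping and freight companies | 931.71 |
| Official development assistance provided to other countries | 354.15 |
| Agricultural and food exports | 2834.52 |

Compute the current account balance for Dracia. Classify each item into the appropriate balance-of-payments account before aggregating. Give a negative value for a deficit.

Goods: 2255.31 - 1761.85 + 2834.52 = 3327.98
Services: -931.71 - 382.18 + 604.98 = -708.91
Primary income: 383.08 + 137.12 - 263.75 - 264.41 - 223.39 = -231.35
Secondary income: -120.37 - 354.15 = -474.52
Current account = 3327.98 + (-708.91) + (-231.35) + (-474.52) = 1913.20
(Excluded from the current account — financial account: inward foreign direct investment in the manufacturing sector 1866.01, foreign purchases of equities on the domestic stock exchange 675.80, purchases of foreign government bonds by domestic residents 1635.80, sale of domestic government bonds to non-residents 2025.10; capital account: capital transfers received from emigrants 195.27.)

1913.20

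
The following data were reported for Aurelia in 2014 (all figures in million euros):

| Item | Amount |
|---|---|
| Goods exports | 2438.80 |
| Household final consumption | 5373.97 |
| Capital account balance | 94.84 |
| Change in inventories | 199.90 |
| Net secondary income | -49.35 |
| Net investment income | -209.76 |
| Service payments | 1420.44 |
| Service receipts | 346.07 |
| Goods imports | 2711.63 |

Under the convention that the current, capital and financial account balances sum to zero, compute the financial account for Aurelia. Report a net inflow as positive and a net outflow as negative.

1511.47

Goods balance = 2438.80 - 2711.63 = -272.83
Services balance = 346.07 - 1420.44 = -1074.37
Trade balance (goods + services) = -272.83 + (-1074.37) = -1347.20
Net primary income = -209.76
Net secondary income = -49.35
Current account = -1347.20 + (-209.76) + (-49.35) = -1606.31
Financial account = -(-1606.31 + 94.84) = 1511.47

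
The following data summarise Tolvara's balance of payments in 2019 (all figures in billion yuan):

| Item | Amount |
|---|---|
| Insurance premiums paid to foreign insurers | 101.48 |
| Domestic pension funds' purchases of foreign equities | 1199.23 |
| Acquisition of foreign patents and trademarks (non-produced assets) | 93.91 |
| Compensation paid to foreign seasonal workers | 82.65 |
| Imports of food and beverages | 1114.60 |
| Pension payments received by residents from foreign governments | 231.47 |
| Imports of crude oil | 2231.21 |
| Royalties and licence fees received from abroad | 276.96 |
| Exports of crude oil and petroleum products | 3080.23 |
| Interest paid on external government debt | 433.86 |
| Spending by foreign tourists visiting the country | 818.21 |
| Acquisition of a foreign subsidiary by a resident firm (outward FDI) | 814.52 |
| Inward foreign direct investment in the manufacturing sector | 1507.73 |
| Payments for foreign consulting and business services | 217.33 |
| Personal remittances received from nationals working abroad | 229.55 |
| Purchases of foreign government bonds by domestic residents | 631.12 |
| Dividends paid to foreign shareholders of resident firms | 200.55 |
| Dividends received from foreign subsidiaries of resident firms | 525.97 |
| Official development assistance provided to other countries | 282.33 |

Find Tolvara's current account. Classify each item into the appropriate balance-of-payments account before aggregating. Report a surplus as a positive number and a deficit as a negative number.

498.38

Goods: 3080.23 - 1114.60 - 2231.21 = -265.58
Services: 818.21 + 276.96 - 101.48 - 217.33 = 776.36
Primary income: -200.55 + 525.97 - 82.65 - 433.86 = -191.09
Secondary income: -282.33 + 231.47 + 229.55 = 178.69
Current account = (-265.58) + 776.36 + (-191.09) + 178.69 = 498.38
(Excluded from the current account — financial account: domestic pension funds' purchases of foreign equities 1199.23, acquisition of a foreign subsidiary by a resident firm (outward FDI) 814.52, inward foreign direct investment in the manufacturing sector 1507.73, purchases of foreign government bonds by domestic residents 631.12; capital account: acquisition of foreign patents and trademarks (non-produced assets) 93.91.)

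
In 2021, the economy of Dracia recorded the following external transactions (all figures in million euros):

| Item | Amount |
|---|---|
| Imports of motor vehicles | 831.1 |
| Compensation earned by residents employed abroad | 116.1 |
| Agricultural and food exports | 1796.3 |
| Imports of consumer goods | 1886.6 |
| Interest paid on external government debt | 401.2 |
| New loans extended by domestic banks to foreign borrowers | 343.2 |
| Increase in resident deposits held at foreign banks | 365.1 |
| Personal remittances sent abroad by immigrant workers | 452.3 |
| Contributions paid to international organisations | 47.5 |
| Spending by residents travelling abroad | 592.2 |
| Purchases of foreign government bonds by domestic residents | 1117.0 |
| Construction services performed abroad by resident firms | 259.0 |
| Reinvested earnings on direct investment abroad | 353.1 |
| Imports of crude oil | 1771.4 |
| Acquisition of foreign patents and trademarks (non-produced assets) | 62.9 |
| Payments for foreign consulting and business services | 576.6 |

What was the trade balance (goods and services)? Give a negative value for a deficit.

-3602.6

Goods: -1886.6 - 831.1 + 1796.3 - 1771.4 = -2692.8
Services: 259.0 - 576.6 - 592.2 = -909.8
Trade balance = -2692.8 + (-909.8) = -3602.6
(Excluded from the trade balance — primary income: compensation earned by residents employed abroad 116.1, interest paid on external government debt 401.2, reinvested earnings on direct investment abroad 353.1; financial account: new loans extended by domestic banks to foreign borrowers 343.2, increase in resident deposits held at foreign banks 365.1, purchases of foreign government bonds by domestic residents 1117.0; secondary income: personal remittances sent abroad by immigrant workers 452.3, contributions paid to international organisations 47.5; capital account: acquisition of foreign patents and trademarks (non-produced assets) 62.9.)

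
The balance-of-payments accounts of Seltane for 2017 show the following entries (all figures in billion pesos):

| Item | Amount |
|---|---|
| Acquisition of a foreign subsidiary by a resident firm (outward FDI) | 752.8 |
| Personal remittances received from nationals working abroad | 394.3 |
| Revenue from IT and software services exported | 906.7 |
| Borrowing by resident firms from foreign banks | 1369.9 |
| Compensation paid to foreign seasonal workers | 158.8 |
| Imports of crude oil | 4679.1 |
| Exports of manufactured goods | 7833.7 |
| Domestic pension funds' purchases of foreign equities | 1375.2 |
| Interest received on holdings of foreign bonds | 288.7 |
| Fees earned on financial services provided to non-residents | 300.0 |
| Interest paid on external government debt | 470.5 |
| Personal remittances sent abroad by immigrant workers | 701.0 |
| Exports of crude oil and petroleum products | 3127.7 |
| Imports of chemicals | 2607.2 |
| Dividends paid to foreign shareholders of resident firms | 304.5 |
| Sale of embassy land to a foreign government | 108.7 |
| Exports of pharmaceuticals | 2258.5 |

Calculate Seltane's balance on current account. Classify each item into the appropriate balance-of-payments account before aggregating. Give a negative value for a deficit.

6188.5

Goods: 3127.7 - 2607.2 - 4679.1 + 2258.5 + 7833.7 = 5933.6
Services: 906.7 + 300.0 = 1206.7
Primary income: -470.5 - 304.5 - 158.8 + 288.7 = -645.1
Secondary income: -701.0 + 394.3 = -306.7
Current account = 5933.6 + 1206.7 + (-645.1) + (-306.7) = 6188.5
(Excluded from the current account — financial account: acquisition of a foreign subsidiary by a resident firm (outward FDI) 752.8, borrowing by resident firms from foreign banks 1369.9, domestic pension funds' purchases of foreign equities 1375.2; capital account: sale of embassy land to a foreign government 108.7.)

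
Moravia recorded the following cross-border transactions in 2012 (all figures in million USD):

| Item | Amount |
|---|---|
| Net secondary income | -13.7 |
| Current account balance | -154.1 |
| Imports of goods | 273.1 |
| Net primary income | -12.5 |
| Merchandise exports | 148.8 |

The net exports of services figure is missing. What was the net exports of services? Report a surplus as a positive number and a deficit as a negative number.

-3.6

Current account = goods balance + services balance + net primary income + net secondary income
Sum of the known components = -150.5
Net exports of services = CA - (known components) = -154.1 - (-150.5) = -3.6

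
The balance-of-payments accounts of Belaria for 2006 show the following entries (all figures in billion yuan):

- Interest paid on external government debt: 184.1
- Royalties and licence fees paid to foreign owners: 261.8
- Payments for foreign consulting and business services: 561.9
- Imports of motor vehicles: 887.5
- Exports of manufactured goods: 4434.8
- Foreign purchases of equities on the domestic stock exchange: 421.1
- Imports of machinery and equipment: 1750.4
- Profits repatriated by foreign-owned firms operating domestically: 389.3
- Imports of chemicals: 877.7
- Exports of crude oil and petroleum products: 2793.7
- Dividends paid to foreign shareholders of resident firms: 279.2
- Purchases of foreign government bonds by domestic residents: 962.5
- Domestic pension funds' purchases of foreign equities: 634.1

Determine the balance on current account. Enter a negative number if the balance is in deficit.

2036.6

Goods: 4434.8 - 887.5 - 1750.4 + 2793.7 - 877.7 = 3712.9
Services: -261.8 - 561.9 = -823.7
Primary income: -184.1 - 389.3 - 279.2 = -852.6
Current account = 3712.9 + (-823.7) + (-852.6) = 2036.6
(Excluded from the current account — financial account: foreign purchases of equities on the domestic stock exchange 421.1, purchases of foreign government bonds by domestic residents 962.5, domestic pension funds' purchases of foreign equities 634.1.)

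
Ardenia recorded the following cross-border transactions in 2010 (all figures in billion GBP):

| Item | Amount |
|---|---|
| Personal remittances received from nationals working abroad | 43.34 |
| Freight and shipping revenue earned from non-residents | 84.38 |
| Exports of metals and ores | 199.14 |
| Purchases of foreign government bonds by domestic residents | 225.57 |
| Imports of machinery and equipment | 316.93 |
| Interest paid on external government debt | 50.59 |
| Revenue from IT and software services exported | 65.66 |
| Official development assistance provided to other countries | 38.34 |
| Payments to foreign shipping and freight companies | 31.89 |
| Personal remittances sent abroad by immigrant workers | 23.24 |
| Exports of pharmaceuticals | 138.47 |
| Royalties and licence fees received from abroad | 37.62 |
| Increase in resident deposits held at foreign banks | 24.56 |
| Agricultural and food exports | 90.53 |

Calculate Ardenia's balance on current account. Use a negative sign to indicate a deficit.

Goods: -316.93 + 138.47 + 90.53 + 199.14 = 111.21
Services: 65.66 + 84.38 - 31.89 + 37.62 = 155.77
Primary income: -50.59
Secondary income: -38.34 + 43.34 - 23.24 = -18.24
Current account = 111.21 + 155.77 + (-50.59) + (-18.24) = 198.15
(Excluded from the current account — financial account: purchases of foreign government bonds by domestic residents 225.57, increase in resident deposits held at foreign banks 24.56.)

198.15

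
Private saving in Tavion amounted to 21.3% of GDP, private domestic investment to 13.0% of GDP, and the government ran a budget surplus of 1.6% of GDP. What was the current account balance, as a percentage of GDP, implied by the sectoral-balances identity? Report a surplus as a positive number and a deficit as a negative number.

By the sectoral-balances identity, CA = (S_private - I) + (T - G).
Private balance = 21.3 - 13.0 = 8.3
Government balance (T - G) = 1.6
CA = 8.3 + 1.6 = 9.9

9.9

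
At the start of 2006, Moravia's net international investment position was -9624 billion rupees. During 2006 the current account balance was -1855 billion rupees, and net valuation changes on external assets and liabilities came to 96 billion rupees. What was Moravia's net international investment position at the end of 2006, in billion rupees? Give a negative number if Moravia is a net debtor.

-11383

Change in NIIP = current account + net valuation change = -1855 + 96 = -1759
End-of-year NIIP = -9624 + (-1759) = -11383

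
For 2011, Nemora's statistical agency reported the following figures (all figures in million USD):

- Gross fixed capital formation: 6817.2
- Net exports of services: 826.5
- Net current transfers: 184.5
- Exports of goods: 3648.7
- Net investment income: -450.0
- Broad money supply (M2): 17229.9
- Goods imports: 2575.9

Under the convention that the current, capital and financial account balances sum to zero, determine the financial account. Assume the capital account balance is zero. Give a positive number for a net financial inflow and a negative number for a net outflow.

-1633.8

Goods balance = 3648.7 - 2575.9 = 1072.8
Services balance = 826.5
Trade balance (goods + services) = 1072.8 + 826.5 = 1899.3
Net primary income = -450.0
Net secondary income = 184.5
Current account = 1899.3 + (-450.0) + 184.5 = 1633.8
Financial account = -(1633.8) = -1633.8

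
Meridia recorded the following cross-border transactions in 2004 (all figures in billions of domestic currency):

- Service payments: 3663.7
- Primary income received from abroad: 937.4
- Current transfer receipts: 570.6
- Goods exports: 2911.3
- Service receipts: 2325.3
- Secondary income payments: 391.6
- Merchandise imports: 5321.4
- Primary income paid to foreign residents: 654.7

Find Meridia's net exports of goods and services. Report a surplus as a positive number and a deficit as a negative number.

-3748.5

Goods balance = 2911.3 - 5321.4 = -2410.1
Services balance = 2325.3 - 3663.7 = -1338.4
Trade balance (goods + services) = -2410.1 + (-1338.4) = -3748.5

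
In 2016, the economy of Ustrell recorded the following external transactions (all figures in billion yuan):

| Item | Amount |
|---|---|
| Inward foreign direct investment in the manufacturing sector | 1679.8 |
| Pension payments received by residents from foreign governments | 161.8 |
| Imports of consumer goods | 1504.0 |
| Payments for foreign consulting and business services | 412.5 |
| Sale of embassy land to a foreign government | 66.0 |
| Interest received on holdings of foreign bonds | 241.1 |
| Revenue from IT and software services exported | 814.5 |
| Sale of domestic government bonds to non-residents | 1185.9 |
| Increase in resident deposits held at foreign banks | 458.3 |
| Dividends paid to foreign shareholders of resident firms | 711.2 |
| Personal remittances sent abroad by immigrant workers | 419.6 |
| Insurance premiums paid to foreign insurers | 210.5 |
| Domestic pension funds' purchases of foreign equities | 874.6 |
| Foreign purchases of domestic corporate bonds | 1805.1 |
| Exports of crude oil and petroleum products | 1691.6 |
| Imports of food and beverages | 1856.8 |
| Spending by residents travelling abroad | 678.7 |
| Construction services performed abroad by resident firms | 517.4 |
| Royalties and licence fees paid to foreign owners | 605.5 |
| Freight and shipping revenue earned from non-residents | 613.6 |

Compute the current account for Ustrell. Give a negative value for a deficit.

-2358.8

Goods: -1856.8 + 1691.6 - 1504.0 = -1669.2
Services: 814.5 - 412.5 + 613.6 - 210.5 - 678.7 - 605.5 + 517.4 = 38.3
Primary income: 241.1 - 711.2 = -470.1
Secondary income: 161.8 - 419.6 = -257.8
Current account = (-1669.2) + 38.3 + (-470.1) + (-257.8) = -2358.8
(Excluded from the current account — financial account: inward foreign direct investment in the manufacturing sector 1679.8, sale of domestic government bonds to non-residents 1185.9, increase in resident deposits held at foreign banks 458.3, domestic pension funds' purchases of foreign equities 874.6, foreign purchases of domestic corporate bonds 1805.1; capital account: sale of embassy land to a foreign government 66.0.)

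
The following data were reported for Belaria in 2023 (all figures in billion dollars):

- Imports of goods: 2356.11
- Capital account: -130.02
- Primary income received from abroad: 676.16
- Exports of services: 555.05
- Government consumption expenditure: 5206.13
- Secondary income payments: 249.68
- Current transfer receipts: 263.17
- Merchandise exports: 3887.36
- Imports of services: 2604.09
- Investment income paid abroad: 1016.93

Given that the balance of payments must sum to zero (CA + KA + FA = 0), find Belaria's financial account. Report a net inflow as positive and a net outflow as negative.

Goods balance = 3887.36 - 2356.11 = 1531.25
Services balance = 555.05 - 2604.09 = -2049.04
Trade balance (goods + services) = 1531.25 + (-2049.04) = -517.79
Net primary income = 676.16 - 1016.93 = -340.77
Net secondary income = 263.17 - 249.68 = 13.49
Current account = -517.79 + (-340.77) + 13.49 = -845.07
Financial account = -(-845.07 + (-130.02)) = 975.09

975.09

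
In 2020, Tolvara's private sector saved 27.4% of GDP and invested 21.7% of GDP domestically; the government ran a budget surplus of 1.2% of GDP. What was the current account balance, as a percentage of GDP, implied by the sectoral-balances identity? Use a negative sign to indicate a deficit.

6.9

By the sectoral-balances identity, CA = (S_private - I) + (T - G).
Private balance = 27.4 - 21.7 = 5.7
Government balance (T - G) = 1.2
CA = 5.7 + 1.2 = 6.9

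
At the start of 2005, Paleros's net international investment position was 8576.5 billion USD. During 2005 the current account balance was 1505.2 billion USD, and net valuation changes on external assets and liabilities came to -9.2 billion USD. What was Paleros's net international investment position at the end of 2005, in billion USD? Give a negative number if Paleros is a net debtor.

10072.5

Change in NIIP = current account + net valuation change = 1505.2 + (-9.2) = 1496.0
End-of-year NIIP = 8576.5 + 1496.0 = 10072.5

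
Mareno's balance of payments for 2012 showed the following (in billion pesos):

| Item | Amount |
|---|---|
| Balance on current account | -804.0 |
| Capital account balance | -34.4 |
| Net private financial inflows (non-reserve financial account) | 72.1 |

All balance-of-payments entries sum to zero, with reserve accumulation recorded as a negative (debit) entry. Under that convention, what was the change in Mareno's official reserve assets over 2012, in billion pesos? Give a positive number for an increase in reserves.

Official reserve transactions balance = -((-804.0) + (-34.4) + 72.1) = 766.3
An accumulation of reserves is recorded as a debit (negative entry), so the change in the stock of reserves is the negative of that balance.
Change in official reserves = -(766.3) = -766.3

-766.3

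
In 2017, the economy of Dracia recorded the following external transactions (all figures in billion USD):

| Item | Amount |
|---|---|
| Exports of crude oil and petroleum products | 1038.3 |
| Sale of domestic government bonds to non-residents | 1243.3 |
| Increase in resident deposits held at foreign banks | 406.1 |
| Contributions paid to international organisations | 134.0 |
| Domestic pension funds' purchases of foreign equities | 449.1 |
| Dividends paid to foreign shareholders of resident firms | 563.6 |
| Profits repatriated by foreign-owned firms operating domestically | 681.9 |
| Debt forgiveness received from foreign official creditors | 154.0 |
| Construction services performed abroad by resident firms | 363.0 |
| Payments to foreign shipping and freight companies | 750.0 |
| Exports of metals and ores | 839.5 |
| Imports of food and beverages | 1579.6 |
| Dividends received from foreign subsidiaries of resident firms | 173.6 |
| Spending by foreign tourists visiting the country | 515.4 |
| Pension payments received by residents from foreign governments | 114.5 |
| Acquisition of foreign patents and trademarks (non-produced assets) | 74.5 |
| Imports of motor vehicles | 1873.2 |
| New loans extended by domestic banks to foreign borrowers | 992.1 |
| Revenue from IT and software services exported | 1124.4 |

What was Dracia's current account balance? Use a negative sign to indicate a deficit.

Goods: 839.5 - 1579.6 + 1038.3 - 1873.2 = -1575.0
Services: 1124.4 - 750.0 + 363.0 + 515.4 = 1252.8
Primary income: -681.9 + 173.6 - 563.6 = -1071.9
Secondary income: 114.5 - 134.0 = -19.5
Current account = (-1575.0) + 1252.8 + (-1071.9) + (-19.5) = -1413.6
(Excluded from the current account — financial account: sale of domestic government bonds to non-residents 1243.3, increase in resident deposits held at foreign banks 406.1, domestic pension funds' purchases of foreign equities 449.1, new loans extended by domestic banks to foreign borrowers 992.1; capital account: debt forgiveness received from foreign official creditors 154.0, acquisition of foreign patents and trademarks (non-produced assets) 74.5.)

-1413.6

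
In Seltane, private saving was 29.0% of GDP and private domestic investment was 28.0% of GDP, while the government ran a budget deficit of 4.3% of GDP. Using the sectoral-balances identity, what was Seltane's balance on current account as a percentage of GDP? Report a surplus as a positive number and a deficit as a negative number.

-3.3

By the sectoral-balances identity, CA = (S_private - I) + (T - G).
Private balance = 29.0 - 28.0 = 1.0
Government balance (T - G) = -4.3
CA = 1.0 + (-4.3) = -3.3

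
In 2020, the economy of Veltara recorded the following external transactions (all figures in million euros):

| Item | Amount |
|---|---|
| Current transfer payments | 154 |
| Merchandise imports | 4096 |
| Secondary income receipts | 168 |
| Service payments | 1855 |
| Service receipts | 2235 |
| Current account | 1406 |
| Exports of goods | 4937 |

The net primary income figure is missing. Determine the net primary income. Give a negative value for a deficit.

171

Current account = goods balance + services balance + net primary income + net secondary income
Sum of the known components = 1235
Net primary income = CA - (known components) = 1406 - 1235 = 171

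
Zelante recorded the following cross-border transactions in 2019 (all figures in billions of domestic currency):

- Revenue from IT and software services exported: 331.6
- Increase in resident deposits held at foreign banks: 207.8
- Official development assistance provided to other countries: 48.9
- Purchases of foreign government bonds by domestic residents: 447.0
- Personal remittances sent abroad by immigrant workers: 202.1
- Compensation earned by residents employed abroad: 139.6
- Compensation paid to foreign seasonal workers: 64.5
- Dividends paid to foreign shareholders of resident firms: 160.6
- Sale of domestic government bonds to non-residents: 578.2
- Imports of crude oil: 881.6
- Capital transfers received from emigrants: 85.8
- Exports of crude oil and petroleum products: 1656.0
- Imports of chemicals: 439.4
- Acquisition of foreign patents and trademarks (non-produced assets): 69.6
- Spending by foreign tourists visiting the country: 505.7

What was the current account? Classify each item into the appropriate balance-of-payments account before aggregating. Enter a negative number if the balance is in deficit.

835.8

Goods: -439.4 - 881.6 + 1656.0 = 335.0
Services: 331.6 + 505.7 = 837.3
Primary income: -64.5 + 139.6 - 160.6 = -85.5
Secondary income: -202.1 - 48.9 = -251.0
Current account = 335.0 + 837.3 + (-85.5) + (-251.0) = 835.8
(Excluded from the current account — financial account: increase in resident deposits held at foreign banks 207.8, purchases of foreign government bonds by domestic residents 447.0, sale of domestic government bonds to non-residents 578.2; capital account: capital transfers received from emigrants 85.8, acquisition of foreign patents and trademarks (non-produced assets) 69.6.)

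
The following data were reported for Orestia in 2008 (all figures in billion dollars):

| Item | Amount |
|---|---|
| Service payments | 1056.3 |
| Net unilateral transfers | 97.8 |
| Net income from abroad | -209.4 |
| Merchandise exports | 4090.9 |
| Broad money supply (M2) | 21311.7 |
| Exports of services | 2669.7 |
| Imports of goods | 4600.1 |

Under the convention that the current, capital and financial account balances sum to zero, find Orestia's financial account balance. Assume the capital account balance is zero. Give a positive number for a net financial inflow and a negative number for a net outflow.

-992.6

Goods balance = 4090.9 - 4600.1 = -509.2
Services balance = 2669.7 - 1056.3 = 1613.4
Trade balance (goods + services) = -509.2 + 1613.4 = 1104.2
Net primary income = -209.4
Net secondary income = 97.8
Current account = 1104.2 + (-209.4) + 97.8 = 992.6
Financial account = -(992.6) = -992.6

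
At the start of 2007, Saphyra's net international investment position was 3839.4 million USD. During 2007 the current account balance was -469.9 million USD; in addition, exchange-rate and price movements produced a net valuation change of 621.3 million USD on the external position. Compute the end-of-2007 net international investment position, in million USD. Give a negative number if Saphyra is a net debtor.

3990.8

Change in NIIP = current account + net valuation change = -469.9 + 621.3 = 151.4
End-of-year NIIP = 3839.4 + 151.4 = 3990.8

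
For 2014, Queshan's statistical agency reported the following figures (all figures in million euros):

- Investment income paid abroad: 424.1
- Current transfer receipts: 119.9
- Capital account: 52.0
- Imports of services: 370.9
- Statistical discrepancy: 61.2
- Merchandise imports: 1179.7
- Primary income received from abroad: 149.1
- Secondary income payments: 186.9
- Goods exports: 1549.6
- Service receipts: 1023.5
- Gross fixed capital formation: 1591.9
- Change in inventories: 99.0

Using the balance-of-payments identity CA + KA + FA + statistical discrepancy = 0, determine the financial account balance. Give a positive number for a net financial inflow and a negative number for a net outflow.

-793.7

Goods balance = 1549.6 - 1179.7 = 369.9
Services balance = 1023.5 - 370.9 = 652.6
Trade balance (goods + services) = 369.9 + 652.6 = 1022.5
Net primary income = 149.1 - 424.1 = -275.0
Net secondary income = 119.9 - 186.9 = -67.0
Current account = 1022.5 + (-275.0) + (-67.0) = 680.5
Financial account = -(680.5 + 52.0 + 61.2) = -793.7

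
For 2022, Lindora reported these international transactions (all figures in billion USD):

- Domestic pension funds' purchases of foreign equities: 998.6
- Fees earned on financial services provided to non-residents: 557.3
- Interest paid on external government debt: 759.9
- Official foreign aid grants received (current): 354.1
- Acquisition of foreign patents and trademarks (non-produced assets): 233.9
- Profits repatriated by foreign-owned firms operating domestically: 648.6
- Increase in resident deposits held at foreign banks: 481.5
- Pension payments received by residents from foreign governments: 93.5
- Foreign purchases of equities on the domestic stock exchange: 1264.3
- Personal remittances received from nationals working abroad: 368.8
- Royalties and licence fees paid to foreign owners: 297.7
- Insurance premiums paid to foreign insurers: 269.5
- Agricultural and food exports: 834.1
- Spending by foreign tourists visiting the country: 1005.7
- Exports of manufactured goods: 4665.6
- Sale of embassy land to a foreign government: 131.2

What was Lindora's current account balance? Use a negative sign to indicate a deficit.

Goods: 4665.6 + 834.1 = 5499.7
Services: -297.7 - 269.5 + 1005.7 + 557.3 = 995.8
Primary income: -648.6 - 759.9 = -1408.5
Secondary income: 354.1 + 368.8 + 93.5 = 816.4
Current account = 5499.7 + 995.8 + (-1408.5) + 816.4 = 5903.4
(Excluded from the current account — financial account: domestic pension funds' purchases of foreign equities 998.6, increase in resident deposits held at foreign banks 481.5, foreign purchases of equities on the domestic stock exchange 1264.3; capital account: acquisition of foreign patents and trademarks (non-produced assets) 233.9, sale of embassy land to a foreign government 131.2.)

5903.4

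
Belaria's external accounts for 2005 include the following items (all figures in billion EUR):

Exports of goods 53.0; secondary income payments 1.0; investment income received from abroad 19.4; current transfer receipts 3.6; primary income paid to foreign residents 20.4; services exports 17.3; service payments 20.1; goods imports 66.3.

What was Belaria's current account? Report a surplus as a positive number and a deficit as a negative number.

-14.5

Goods balance = 53.0 - 66.3 = -13.3
Services balance = 17.3 - 20.1 = -2.8
Trade balance (goods + services) = -13.3 + (-2.8) = -16.1
Net primary income = 19.4 - 20.4 = -1.0
Net secondary income = 3.6 - 1.0 = 2.6
Current account = -16.1 + (-1.0) + 2.6 = -14.5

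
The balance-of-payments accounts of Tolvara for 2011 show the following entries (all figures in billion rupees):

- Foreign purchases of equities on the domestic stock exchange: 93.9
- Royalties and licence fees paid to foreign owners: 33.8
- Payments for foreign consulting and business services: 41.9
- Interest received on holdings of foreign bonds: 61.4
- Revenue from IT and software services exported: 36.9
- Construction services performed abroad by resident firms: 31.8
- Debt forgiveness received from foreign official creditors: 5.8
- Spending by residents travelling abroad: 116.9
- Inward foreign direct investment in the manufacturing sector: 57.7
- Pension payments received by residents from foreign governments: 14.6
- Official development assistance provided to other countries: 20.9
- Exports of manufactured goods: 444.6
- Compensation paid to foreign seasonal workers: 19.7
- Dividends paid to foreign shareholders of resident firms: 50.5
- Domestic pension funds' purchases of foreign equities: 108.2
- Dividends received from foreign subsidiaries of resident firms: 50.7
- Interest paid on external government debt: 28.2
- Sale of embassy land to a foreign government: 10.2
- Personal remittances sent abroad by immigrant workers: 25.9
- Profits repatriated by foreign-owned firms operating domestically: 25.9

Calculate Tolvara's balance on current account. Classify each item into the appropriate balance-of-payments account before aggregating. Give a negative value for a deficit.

Goods: 444.6
Services: -116.9 + 31.8 - 41.9 + 36.9 - 33.8 = -123.9
Primary income: 50.7 - 25.9 - 50.5 + 61.4 - 28.2 - 19.7 = -12.2
Secondary income: -25.9 - 20.9 + 14.6 = -32.2
Current account = 444.6 + (-123.9) + (-12.2) + (-32.2) = 276.3
(Excluded from the current account — financial account: foreign purchases of equities on the domestic stock exchange 93.9, inward foreign direct investment in the manufacturing sector 57.7, domestic pension funds' purchases of foreign equities 108.2; capital account: debt forgiveness received from foreign official creditors 5.8, sale of embassy land to a foreign government 10.2.)

276.3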